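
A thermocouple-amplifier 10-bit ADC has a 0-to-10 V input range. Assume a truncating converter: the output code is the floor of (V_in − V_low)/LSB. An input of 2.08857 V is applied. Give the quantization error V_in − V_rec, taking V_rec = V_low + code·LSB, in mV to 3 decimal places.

One LSB is 10 V / 1024 = 9.766 mV.
(2.08857 − 0)/0.00976562 = 213.8696; ⌊·⌋ gives code 213.
Code 213 maps back to 0 + 213×0.00976562 V = 2.0800781 V.
Error = 2.08857 − 2.0800781 = 0.00849187 V = 8.492 mV.

8.492 mV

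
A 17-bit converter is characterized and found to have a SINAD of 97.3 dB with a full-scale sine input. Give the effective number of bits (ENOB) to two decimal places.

ENOB = (SINAD − 1.76) / 6.02 = (97.3 − 1.76)/6.02 = 15.870.

15.87 bits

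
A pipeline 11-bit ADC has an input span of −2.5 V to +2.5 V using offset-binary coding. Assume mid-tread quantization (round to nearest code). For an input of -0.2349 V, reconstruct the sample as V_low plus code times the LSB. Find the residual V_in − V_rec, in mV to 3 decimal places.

LSB = 5/2^11 = 2.441 mV.
Scaled input = 927.7850 LSBs, so code = 928.
V_rec = (−2.5) + 928·0.00244141 = -0.234375 V.
V_in − V_rec = -0.000525 V = -0.525 mV.

-0.525 mV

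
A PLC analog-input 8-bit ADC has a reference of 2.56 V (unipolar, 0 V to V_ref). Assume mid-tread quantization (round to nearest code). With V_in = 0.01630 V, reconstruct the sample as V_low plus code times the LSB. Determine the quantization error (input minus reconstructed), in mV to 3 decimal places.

-3.700 mV

Step size: 2.56 V ÷ 2^8 = 10.000 mV.
(0.01630 − 0)/0.01 = 1.6300; round gives code 2.
Code 2 maps back to 0 + 2×0.01 V = 0.02 V.
Error = 0.01630 − 0.02 = -0.0037 V = -3.700 mV.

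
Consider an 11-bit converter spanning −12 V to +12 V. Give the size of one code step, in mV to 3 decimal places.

Full-scale span = 24 V.
LSB = 24 / 2^11 = 24 / 2048 = 0.0117188 V = 11.719 mV.

11.719 mV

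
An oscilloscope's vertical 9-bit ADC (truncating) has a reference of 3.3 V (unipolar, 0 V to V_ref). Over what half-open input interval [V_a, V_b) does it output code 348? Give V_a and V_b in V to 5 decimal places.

LSB = 3.3/2^9 = 6.445 mV.
V_a = V_low + 348·LSB = 2.24297 V; V_b = V_low + 349·LSB = 2.24941 V.

[2.24297 V, 2.24941 V)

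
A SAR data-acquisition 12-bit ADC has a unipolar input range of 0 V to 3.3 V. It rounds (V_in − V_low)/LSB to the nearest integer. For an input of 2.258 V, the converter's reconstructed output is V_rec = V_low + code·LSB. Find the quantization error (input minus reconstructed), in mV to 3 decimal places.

-0.276 mV

LSB = 3.3/2^12 = 0.806 mV.
(V_in − V_low)/LSB = (2.258 − 0)/0.000805664 = 2802.6570 → code 2803 (round).
Code 2803 maps back to 0 + 2803×0.000805664 V = 2.2582764 V.
Difference: -0.000276367 V → -0.276 mV.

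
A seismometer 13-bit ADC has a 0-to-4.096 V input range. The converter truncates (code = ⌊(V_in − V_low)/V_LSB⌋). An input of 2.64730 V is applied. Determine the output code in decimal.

LSB = 4.096 V / 8192 = 0.500 mV.
(V_in − V_low)/LSB = (2.64730 − 0) / 0.0005 = 5294.600.
Floor → code 5294.

code 5294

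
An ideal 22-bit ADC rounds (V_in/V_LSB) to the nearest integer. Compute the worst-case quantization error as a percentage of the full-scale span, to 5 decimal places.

Rounding → worst-case error = ½ LSB = V_FS/2^23, so 100/8388608 = 1.19209e-05 % of full scale.

0.00001 %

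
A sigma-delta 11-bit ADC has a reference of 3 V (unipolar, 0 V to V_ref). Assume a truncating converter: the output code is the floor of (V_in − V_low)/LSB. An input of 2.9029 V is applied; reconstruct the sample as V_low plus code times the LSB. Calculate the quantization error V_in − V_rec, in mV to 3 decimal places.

Step size: 3 V ÷ 2^11 = 1.465 mV.
(V_in − V_low)/LSB = (2.9029 − 0)/0.00146484 = 1981.7131 → code 1981 (floor).
Reconstructed: 2.9018555 V.
Error = 2.9029 − 2.9018555 = 0.00104453 V = 1.045 mV.

1.045 mV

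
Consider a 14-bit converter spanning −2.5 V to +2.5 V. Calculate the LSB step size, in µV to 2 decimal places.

305.18 µV

Full-scale span = 5 V.
LSB = 5 / 2^14 = 5 / 16384 = 0.000305176 V = 305.18 µV.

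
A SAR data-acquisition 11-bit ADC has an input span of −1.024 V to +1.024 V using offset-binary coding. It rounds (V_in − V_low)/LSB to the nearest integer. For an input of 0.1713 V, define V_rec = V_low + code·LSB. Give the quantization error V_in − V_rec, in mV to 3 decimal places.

Step size: 2.048 V ÷ 2^11 = 1.000 mV.
(0.1713 − (−1.024))/0.001 = 1195.3000; round gives code 1195.
V_rec = (−1.024) + 1195·0.001 = 0.171 V.
V_in − V_rec = 0.0003 V = 0.300 mV.

0.300 mV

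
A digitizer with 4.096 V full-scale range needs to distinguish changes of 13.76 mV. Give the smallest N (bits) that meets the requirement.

Number of steps required ≥ 4.096 V / 13.76 mV = 297.67.
Need 2^N ≥ 297.67; 2^8 = 256, 2^9 = 512.
Minimum N = 9.

9 bits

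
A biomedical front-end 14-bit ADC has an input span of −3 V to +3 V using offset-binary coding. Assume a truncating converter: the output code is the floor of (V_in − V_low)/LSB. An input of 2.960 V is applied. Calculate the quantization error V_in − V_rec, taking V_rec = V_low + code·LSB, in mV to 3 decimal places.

LSB = 6/2^14 = 366.21 µV.
(V_in − V_low)/LSB = (2.960 − (−3))/0.000366211 = 16274.7733 → code 16274 (floor).
V_rec = (−3) + 16274·0.000366211 = 2.9597168 V.
Error = 2.960 − 2.9597168 = 0.000283203 V = 0.283 mV.

0.283 mV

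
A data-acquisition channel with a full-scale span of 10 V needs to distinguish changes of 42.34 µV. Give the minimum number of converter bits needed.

18 bits

Number of steps required ≥ 10 V / 42.34 µV = 236183.28.
Need 2^N ≥ 236183.28; 2^17 = 131072, 2^18 = 262144.
Minimum N = 18.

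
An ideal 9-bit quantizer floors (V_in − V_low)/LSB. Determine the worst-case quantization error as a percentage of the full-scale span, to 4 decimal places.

0.1953 %

Truncating → worst-case error = 1 LSB = V_FS/2^9, so 100/512 = 0.195312 % of full scale.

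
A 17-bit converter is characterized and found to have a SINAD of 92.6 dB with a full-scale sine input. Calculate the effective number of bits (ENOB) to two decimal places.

ENOB = (SINAD − 1.76) / 6.02 = (92.6 − 1.76)/6.02 = 15.090.

15.09 bits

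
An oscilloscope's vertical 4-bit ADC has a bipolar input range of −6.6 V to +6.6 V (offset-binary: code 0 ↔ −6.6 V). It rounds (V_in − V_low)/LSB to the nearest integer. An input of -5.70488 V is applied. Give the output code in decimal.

code 1

Full-scale span = 13.2 V; LSB = 13.2/2^4 = 0.8250 V.
(-5.70488 − (−6.6)) / 0.825 = 1.085 LSBs.
round(1.085) = 1.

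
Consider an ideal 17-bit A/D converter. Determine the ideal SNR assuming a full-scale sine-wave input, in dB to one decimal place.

SNR ≈ 6.02·N + 1.76 dB = 6.02·17 + 1.76 = 104.10 dB.

104.1 dB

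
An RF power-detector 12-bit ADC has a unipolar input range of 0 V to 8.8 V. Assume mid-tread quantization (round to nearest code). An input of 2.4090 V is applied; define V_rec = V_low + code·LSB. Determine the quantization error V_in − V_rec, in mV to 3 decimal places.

0.602 mV

One LSB is 8.8 V / 4096 = 2.148 mV.
(2.4090 − 0)/0.00214844 = 1121.2800; round gives code 1121.
Code 1121 maps back to 0 + 1121×0.00214844 V = 2.4083984 V.
Error = 2.4090 − 2.4083984 = 0.000601562 V = 0.602 mV.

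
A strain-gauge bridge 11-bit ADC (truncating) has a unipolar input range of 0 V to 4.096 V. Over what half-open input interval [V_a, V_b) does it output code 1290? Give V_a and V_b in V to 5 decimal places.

LSB = 4.096/2^11 = 2.000 mV.
V_a = V_low + 1290·LSB = 2.58 V; V_b = V_low + 1291·LSB = 2.582 V.

[2.58000 V, 2.58200 V)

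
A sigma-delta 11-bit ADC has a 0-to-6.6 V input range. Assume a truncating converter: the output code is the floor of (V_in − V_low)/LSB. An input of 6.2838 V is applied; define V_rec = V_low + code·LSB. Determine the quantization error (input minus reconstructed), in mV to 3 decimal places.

2.843 mV

Step size: 6.6 V ÷ 2^11 = 3.223 mV.
(V_in − V_low)/LSB = (6.2838 − 0)/0.00322266 = 1949.8822 → code 1949 (floor).
Code 1949 maps back to 0 + 1949×0.00322266 V = 6.280957 V.
V_in − V_rec = 0.00284297 V = 2.843 mV.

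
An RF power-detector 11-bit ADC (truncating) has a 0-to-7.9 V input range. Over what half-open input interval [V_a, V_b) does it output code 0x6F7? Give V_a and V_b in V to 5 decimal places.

LSB = 7.9/2^11 = 3.857 mV.
Code 0x6F7 = 1783 decimal.
V_a = V_low + 1783·LSB = 6.87778 V; V_b = V_low + 1784·LSB = 6.88164 V.

[6.87778 V, 6.88164 V)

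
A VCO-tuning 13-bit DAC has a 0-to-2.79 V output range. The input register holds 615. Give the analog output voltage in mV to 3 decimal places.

LSB = 2.79 V / 2^13 = 340.58 µV.
V_out = 0 + 615 × 0.000340576 V = 0.209454 V.
= 209.454 mV.

209.454 mV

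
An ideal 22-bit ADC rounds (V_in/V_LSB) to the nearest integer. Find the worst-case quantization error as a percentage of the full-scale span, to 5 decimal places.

0.00001 %

Rounding → worst-case error = ½ LSB = V_FS/2^23, so 100/8388608 = 1.19209e-05 % of full scale.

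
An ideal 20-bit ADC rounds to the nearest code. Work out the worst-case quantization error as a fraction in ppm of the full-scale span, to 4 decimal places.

0.4768 ppm

Rounding → worst-case error = ½ LSB = V_FS/2^21, so 1e+06/2097152 = 0.476837 ppm of full scale.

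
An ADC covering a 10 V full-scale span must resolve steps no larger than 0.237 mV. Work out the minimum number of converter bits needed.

16 bits

Number of steps required ≥ 10 V / 0.237 mV = 42194.09.
Need 2^N ≥ 42194.09; 2^15 = 32768, 2^16 = 65536.
Minimum N = 16.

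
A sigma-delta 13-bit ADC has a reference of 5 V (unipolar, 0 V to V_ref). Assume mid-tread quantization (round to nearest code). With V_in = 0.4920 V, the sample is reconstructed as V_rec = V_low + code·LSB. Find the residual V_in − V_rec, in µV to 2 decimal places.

One LSB is 5 V / 8192 = 0.610 mV.
Scaled input = 806.0928 LSBs, so code = 806.
Code 806 maps back to 0 + 806×0.000610352 V = 0.49194336 V.
Error = 0.4920 − 0.49194336 = 5.66406e-05 V = 56.64 µV.

56.64 µV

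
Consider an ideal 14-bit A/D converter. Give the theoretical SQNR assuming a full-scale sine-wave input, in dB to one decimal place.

86.0 dB

SNR ≈ 6.02·N + 1.76 dB = 6.02·14 + 1.76 = 86.04 dB.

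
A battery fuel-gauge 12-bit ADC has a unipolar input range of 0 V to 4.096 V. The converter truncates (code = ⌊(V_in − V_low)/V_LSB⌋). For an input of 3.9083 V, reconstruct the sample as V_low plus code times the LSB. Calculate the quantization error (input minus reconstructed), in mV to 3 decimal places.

0.300 mV

LSB = 4.096/2^12 = 1.000 mV.
(3.9083 − 0)/0.001 = 3908.3000; ⌊·⌋ gives code 3908.
Code 3908 maps back to 0 + 3908×0.001 V = 3.908 V.
Difference: 0.0003 V → 0.300 mV.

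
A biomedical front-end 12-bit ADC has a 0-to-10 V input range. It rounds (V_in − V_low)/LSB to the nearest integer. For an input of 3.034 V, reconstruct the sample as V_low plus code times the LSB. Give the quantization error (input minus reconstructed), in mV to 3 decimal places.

-0.668 mV

Step size: 10 V ÷ 2^12 = 2.441 mV.
Scaled input = 1242.7264 LSBs, so code = 1243.
Code 1243 maps back to 0 + 1243×0.00244141 V = 3.034668 V.
Difference: -0.000667969 V → -0.668 mV.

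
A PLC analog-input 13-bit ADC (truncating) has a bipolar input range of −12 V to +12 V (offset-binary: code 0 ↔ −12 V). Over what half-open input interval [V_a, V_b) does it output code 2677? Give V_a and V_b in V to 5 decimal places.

[-4.15723 V, -4.15430 V)

LSB = 24/2^13 = 2.930 mV.
V_a = V_low + 2677·LSB = -4.15723 V; V_b = V_low + 2678·LSB = -4.1543 V.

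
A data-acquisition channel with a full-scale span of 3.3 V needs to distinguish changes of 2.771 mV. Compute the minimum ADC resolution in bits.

11 bits

Number of steps required ≥ 3.3 V / 2.771 mV = 1190.91.
Need 2^N ≥ 1190.91; 2^10 = 1024, 2^11 = 2048.
Minimum N = 11.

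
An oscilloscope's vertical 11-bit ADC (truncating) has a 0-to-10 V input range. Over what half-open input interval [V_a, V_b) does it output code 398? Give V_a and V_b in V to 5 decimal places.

LSB = 10/2^11 = 4.883 mV.
V_a = V_low + 398·LSB = 1.94336 V; V_b = V_low + 399·LSB = 1.94824 V.

[1.94336 V, 1.94824 V)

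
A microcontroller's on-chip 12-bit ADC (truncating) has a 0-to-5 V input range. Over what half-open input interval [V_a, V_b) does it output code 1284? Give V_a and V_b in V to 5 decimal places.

LSB = 5/2^12 = 1.221 mV.
V_a = V_low + 1284·LSB = 1.56738 V; V_b = V_low + 1285·LSB = 1.5686 V.

[1.56738 V, 1.56860 V)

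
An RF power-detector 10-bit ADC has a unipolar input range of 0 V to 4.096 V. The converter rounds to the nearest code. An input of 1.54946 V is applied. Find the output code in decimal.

code 387

With 1024 levels over 4.096 V, one step is 4.000 mV.
(V_in − V_low)/LSB = (1.54946 − 0) / 0.004 = 387.365.
round(387.365) = 387.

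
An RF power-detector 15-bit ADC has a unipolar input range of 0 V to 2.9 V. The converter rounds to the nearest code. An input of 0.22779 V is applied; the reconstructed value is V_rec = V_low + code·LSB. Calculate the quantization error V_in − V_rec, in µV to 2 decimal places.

-11.51 µV

One LSB is 2.9 V / 32768 = 88.50 µV.
Scaled input = 2573.8699 LSBs, so code = 2574.
V_rec = 0 + 2574·8.8501e-05 = 0.22780151 V.
V_in − V_rec = -1.15137e-05 V = -11.51 µV.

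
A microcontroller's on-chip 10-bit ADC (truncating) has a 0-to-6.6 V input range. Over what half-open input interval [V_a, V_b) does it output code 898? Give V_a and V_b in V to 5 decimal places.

LSB = 6.6/2^10 = 6.445 mV.
V_a = V_low + 898·LSB = 5.78789 V; V_b = V_low + 899·LSB = 5.79434 V.

[5.78789 V, 5.79434 V)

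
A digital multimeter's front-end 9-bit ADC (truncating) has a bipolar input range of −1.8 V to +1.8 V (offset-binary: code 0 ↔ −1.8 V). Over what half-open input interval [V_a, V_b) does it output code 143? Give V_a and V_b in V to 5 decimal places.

LSB = 3.6/2^9 = 7.031 mV.
V_a = V_low + 143·LSB = -0.794531 V; V_b = V_low + 144·LSB = -0.7875 V.

[-0.79453 V, -0.78750 V)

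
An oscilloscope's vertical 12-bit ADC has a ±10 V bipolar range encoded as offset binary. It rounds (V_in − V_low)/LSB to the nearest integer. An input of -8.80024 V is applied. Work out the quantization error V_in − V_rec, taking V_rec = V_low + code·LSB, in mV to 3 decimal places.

Step size: 20 V ÷ 2^12 = 4.883 mV.
Scaled input = 245.7108 LSBs, so code = 246.
Reconstructed: -8.7988281 V.
V_in − V_rec = -0.00141187 V = -1.412 mV.

-1.412 mV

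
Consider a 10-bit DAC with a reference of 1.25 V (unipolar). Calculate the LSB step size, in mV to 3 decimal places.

Full-scale span = 1.25 V.
LSB = 1.25 / 2^10 = 1.25 / 1024 = 0.0012207 V = 1.221 mV.

1.221 mV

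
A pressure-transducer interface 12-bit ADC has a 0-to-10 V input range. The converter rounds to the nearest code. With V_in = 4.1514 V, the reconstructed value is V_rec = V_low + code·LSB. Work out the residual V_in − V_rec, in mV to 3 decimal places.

1.009 mV

LSB = 10/2^12 = 2.441 mV.
(4.1514 − 0)/0.00244141 = 1700.4134; round gives code 1700.
Reconstructed: 4.1503906 V.
Error = 4.1514 − 4.1503906 = 0.00100938 V = 1.009 mV.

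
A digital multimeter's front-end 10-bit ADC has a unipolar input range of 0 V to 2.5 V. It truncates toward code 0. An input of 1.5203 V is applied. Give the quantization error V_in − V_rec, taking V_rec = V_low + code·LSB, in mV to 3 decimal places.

1.745 mV

Step size: 2.5 V ÷ 2^10 = 2.441 mV.
Scaled input = 622.7149 LSBs, so code = 622.
Code 622 maps back to 0 + 622×0.00244141 V = 1.5185547 V.
Error = 1.5203 − 1.5185547 = 0.00174531 V = 1.745 mV.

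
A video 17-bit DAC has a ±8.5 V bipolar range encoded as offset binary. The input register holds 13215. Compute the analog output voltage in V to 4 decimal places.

LSB = 17 V / 2^17 = 129.70 µV.
V_out = (−8.5) + 13215 × 0.0001297 V = -6.78602 V.

-6.7860 V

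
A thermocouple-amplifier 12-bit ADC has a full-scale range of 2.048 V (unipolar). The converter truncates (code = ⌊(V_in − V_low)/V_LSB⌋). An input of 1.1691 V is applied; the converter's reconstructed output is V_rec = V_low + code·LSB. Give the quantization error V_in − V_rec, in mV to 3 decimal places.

0.100 mV

Step size: 2.048 V ÷ 2^12 = 0.500 mV.
(V_in − V_low)/LSB = (1.1691 − 0)/0.0005 = 2338.2000 → code 2338 (floor).
Reconstructed: 1.169 V.
Error = 1.1691 − 1.169 = 0.0001 V = 0.100 mV.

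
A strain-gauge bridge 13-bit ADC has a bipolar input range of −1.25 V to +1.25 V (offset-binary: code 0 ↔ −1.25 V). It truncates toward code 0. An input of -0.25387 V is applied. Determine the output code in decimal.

code 3264

With 8192 levels over 2.5 V, one step is 305.18 µV.
Input sits at 3264.119 steps above V_low.
⌊·⌋(3264.119) = 3264.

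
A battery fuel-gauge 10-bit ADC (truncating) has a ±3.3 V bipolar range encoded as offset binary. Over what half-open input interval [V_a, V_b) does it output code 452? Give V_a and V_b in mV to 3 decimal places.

[-386.719 mV, -380.273 mV)

LSB = 6.6/2^10 = 6.445 mV.
V_a = V_low + 452·LSB = -0.386719 V; V_b = V_low + 453·LSB = -0.380273 V.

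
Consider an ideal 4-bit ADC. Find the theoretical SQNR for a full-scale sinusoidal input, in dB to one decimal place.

25.8 dB

SNR ≈ 6.02·N + 1.76 dB = 6.02·4 + 1.76 = 25.84 dB.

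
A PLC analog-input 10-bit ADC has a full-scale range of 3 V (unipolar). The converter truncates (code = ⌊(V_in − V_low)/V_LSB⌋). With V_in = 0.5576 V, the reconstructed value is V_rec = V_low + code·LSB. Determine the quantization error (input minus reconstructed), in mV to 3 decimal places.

One LSB is 3 V / 1024 = 2.930 mV.
(0.5576 − 0)/0.00292969 = 190.3275; ⌊·⌋ gives code 190.
V_rec = 0 + 190·0.00292969 = 0.55664062 V.
Difference: 0.000959375 V → 0.959 mV.

0.959 mV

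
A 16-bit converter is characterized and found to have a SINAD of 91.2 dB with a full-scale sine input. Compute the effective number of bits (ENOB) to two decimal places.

14.86 bits

ENOB = (SINAD − 1.76) / 6.02 = (91.2 − 1.76)/6.02 = 14.857.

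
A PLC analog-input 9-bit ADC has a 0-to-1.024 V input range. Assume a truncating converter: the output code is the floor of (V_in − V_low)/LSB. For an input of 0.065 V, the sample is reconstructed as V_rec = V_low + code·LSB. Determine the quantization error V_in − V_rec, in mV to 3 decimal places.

1.000 mV

One LSB is 1.024 V / 512 = 2.000 mV.
Scaled input = 32.5000 LSBs, so code = 32.
V_rec = 0 + 32·0.002 = 0.064 V.
V_in − V_rec = 0.001 V = 1.000 mV.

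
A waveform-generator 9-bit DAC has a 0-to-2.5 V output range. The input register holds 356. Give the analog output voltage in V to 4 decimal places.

1.7383 V

LSB = 2.5 V / 2^9 = 4.883 mV.
V_out = 0 + 356 × 0.00488281 V = 1.73828 V.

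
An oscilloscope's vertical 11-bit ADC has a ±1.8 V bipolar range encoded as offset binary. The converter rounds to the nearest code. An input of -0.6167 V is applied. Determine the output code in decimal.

code 673

With 2048 levels over 3.6 V, one step is 1.758 mV.
(V_in − V_low)/LSB = (-0.6167 − (−1.8)) / 0.00175781 = 673.166.
round(673.166) = 673.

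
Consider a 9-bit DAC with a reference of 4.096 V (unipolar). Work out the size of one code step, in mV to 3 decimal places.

Full-scale span = 4.096 V.
LSB = 4.096 / 2^9 = 4.096 / 512 = 0.008 V = 8.000 mV.

8.000 mV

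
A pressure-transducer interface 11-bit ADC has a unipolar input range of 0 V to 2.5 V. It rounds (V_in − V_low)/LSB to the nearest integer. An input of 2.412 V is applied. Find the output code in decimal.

code 1976

LSB = 2.5 V / 2048 = 1.221 mV.
Input sits at 1975.910 steps above V_low.
Round → code 1976.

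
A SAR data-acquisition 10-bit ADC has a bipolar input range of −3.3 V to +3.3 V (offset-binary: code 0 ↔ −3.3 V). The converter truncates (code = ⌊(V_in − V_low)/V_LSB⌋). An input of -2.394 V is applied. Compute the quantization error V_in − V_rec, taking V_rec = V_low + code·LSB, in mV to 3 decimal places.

Step size: 6.6 V ÷ 2^10 = 6.445 mV.
(V_in − V_low)/LSB = (-2.394 − (−3.3))/0.00644531 = 140.5673 → code 140 (floor).
Code 140 maps back to (−3.3) + 140×0.00644531 V = -2.3976562 V.
Difference: 0.00365625 V → 3.656 mV.

3.656 mV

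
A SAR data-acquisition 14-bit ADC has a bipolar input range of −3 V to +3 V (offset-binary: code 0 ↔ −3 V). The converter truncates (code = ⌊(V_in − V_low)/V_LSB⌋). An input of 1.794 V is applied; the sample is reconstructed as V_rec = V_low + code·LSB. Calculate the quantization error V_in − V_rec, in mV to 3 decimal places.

0.299 mV

Step size: 6 V ÷ 2^14 = 366.21 µV.
(V_in − V_low)/LSB = (1.794 − (−3))/0.000366211 = 13090.8160 → code 13090 (floor).
Code 13090 maps back to (−3) + 13090×0.000366211 V = 1.7937012 V.
Difference: 0.000298828 V → 0.299 mV.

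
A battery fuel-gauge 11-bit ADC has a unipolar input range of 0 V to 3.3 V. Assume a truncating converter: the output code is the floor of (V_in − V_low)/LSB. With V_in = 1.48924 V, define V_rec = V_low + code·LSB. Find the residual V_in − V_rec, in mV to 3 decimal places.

LSB = 3.3/2^11 = 1.611 mV.
(1.48924 − 0)/0.00161133 = 924.2314; ⌊·⌋ gives code 924.
Code 924 maps back to 0 + 924×0.00161133 V = 1.4888672 V.
V_in − V_rec = 0.000372812 V = 0.373 mV.

0.373 mV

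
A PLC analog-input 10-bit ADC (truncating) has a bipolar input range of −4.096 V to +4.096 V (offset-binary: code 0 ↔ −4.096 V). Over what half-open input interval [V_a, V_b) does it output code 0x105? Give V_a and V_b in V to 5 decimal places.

[-2.00800 V, -2.00000 V)

LSB = 8.192/2^10 = 8.000 mV.
Code 0x105 = 261 decimal.
V_a = V_low + 261·LSB = -2.008 V; V_b = V_low + 262·LSB = -2 V.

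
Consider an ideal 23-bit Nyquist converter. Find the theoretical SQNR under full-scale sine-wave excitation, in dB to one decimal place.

140.2 dB

SNR ≈ 6.02·N + 1.76 dB = 6.02·23 + 1.76 = 140.22 dB.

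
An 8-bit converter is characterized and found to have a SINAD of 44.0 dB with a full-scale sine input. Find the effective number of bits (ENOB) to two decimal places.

ENOB = (SINAD − 1.76) / 6.02 = (44.0 − 1.76)/6.02 = 7.017.

7.02 bits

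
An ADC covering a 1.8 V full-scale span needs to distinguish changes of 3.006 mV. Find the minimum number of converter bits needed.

10 bits

Number of steps required ≥ 1.8 V / 3.006 mV = 598.80.
Need 2^N ≥ 598.80; 2^9 = 512, 2^10 = 1024.
Minimum N = 10.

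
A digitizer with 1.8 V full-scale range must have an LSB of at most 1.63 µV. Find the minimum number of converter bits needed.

21 bits

Number of steps required ≥ 1.8 V / 1.63 µV = 1104294.48.
Need 2^N ≥ 1104294.48; 2^20 = 1048576, 2^21 = 2097152.
Minimum N = 21.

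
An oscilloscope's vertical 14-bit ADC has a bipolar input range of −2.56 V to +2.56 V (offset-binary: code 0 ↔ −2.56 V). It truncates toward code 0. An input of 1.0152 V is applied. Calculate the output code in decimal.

code 11440

With 16384 levels over 5.12 V, one step is 312.50 µV.
(1.0152 − (−2.56)) / 0.0003125 = 11440.640 LSBs.
⌊·⌋(11440.640) = 11440.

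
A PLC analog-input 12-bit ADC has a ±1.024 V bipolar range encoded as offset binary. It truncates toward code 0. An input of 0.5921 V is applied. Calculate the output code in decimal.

code 3232

With 4096 levels over 2.048 V, one step is 0.500 mV.
(0.5921 − (−1.024)) / 0.0005 = 3232.200 LSBs.
⌊·⌋(3232.200) = 3232.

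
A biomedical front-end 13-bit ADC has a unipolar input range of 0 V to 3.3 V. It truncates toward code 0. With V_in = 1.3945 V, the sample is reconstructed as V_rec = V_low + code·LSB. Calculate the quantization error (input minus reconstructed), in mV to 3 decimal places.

Step size: 3.3 V ÷ 2^13 = 402.83 µV.
(1.3945 − 0)/0.000402832 = 3461.7406; ⌊·⌋ gives code 3461.
Reconstructed: 1.3942017 V.
Difference: 0.00029834 V → 0.298 mV.

0.298 mV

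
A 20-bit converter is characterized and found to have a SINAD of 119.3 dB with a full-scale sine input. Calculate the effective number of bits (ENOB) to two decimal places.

ENOB = (SINAD − 1.76) / 6.02 = (119.3 − 1.76)/6.02 = 19.525.

19.52 bits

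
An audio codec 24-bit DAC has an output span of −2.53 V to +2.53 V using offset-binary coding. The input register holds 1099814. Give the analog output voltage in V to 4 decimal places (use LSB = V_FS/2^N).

-2.1983 V

LSB = 5.06 V / 2^24 = 0.30 µV.
V_out = (−2.53) + 1099814 × 3.016e-07 V = -2.1983 V.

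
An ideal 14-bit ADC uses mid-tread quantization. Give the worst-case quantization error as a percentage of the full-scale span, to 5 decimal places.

Rounding → worst-case error = ½ LSB = V_FS/2^15, so 100/32768 = 0.00305176 % of full scale.

0.00305 %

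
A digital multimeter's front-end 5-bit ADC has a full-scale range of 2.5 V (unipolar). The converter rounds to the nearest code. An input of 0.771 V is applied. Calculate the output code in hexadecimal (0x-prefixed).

code 0xA (decimal 10)

LSB = 2.5 V / 32 = 78.125 mV.
(V_in − V_low)/LSB = (0.771 − 0) / 0.078125 = 9.869.
So the output code is 10.
In hexadecimal (0x-prefixed): 0xA.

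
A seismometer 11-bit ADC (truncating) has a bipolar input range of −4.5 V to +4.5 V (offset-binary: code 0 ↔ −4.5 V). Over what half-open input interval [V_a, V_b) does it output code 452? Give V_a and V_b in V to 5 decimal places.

LSB = 9/2^11 = 4.395 mV.
V_a = V_low + 452·LSB = -2.51367 V; V_b = V_low + 453·LSB = -2.50928 V.

[-2.51367 V, -2.50928 V)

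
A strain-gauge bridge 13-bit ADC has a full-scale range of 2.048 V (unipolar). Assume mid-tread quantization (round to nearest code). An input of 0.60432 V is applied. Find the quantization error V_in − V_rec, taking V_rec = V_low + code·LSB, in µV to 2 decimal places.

LSB = 2.048/2^13 = 250.00 µV.
(V_in − V_low)/LSB = (0.60432 − 0)/0.00025 = 2417.2800 → code 2417 (round).
V_rec = 0 + 2417·0.00025 = 0.60425 V.
Difference: 7e-05 V → 70.00 µV.

70.00 µV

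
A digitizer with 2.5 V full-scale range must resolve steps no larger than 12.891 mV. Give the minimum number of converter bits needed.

Number of steps required ≥ 2.5 V / 12.891 mV = 193.93.
Need 2^N ≥ 193.93; 2^7 = 128, 2^8 = 256.
Minimum N = 8.

8 bits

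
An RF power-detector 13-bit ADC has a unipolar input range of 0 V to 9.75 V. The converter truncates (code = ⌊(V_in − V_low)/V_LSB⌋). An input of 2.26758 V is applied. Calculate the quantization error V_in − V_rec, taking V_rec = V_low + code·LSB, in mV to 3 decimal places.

0.277 mV

One LSB is 9.75 V / 8192 = 1.190 mV.
(V_in − V_low)/LSB = (2.26758 − 0)/0.00119019 = 1905.2323 → code 1905 (floor).
V_rec = 0 + 1905·0.00119019 = 2.2673035 V.
V_in − V_rec = 0.000276533 V = 0.277 mV.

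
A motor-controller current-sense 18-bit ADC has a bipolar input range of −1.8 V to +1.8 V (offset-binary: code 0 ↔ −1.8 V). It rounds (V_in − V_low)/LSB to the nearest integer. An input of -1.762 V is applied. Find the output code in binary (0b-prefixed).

code 0b101011001111 (decimal 2767)

With 262144 levels over 3.6 V, one step is 13.73 µV.
(-1.762 − (−1.8)) / 1.37329e-05 = 2767.076 LSBs.
So the output code is 2767.
In binary (0b-prefixed): 0b101011001111.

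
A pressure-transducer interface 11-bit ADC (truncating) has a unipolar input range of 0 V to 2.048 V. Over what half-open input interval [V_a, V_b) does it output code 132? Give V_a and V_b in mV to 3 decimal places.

[132.000 mV, 133.000 mV)

LSB = 2.048/2^11 = 1.000 mV.
V_a = V_low + 132·LSB = 0.132 V; V_b = V_low + 133·LSB = 0.133 V.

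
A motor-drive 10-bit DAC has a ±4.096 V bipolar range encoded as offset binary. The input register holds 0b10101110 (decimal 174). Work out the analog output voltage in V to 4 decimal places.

LSB = 8.192 V / 2^10 = 8.000 mV.
Code 0b10101110 = 174 decimal.
V_out = (−4.096) + 174 × 0.008 V = -2.704 V.

-2.7040 V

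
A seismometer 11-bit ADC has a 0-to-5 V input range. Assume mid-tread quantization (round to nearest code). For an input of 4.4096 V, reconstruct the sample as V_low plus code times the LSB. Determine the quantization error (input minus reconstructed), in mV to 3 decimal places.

Step size: 5 V ÷ 2^11 = 2.441 mV.
(4.4096 − 0)/0.00244141 = 1806.1722; round gives code 1806.
Code 1806 maps back to 0 + 1806×0.00244141 V = 4.4091797 V.
Difference: 0.000420313 V → 0.420 mV.

0.420 mV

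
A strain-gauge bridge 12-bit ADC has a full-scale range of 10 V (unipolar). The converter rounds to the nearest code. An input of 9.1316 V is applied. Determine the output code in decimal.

code 3740

With 4096 levels over 10 V, one step is 2.441 mV.
(9.1316 − 0) / 0.00244141 = 3740.303 LSBs.
Round → code 3740.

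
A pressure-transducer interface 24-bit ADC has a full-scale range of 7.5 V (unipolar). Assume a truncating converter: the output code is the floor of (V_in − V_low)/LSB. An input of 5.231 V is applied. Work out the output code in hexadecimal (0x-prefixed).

Full-scale span = 7.5 V; LSB = 7.5/2^24 = 0.45 µV.
(V_in − V_low)/LSB = (5.231 − 0) / 4.47035e-07 = 11701548.919.
⌊·⌋(11701548.919) = 11701548.
In hexadecimal (0x-prefixed): 0xB28D2C.

code 0xB28D2C (decimal 11701548)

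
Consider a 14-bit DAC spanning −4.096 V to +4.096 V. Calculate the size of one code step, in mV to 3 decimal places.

0.500 mV

Full-scale span = 8.192 V.
LSB = 8.192 / 2^14 = 8.192 / 16384 = 0.0005 V = 0.500 mV.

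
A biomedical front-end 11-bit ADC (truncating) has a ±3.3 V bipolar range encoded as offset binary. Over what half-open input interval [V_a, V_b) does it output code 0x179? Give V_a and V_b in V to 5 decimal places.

LSB = 6.6/2^11 = 3.223 mV.
Code 0x179 = 377 decimal.
V_a = V_low + 377·LSB = -2.08506 V; V_b = V_low + 378·LSB = -2.08184 V.

[-2.08506 V, -2.08184 V)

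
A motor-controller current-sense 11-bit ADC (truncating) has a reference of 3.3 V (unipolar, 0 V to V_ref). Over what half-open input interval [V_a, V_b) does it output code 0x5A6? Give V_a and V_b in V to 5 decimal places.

[2.32998 V, 2.33159 V)

LSB = 3.3/2^11 = 1.611 mV.
Code 0x5A6 = 1446 decimal.
V_a = V_low + 1446·LSB = 2.32998 V; V_b = V_low + 1447·LSB = 2.33159 V.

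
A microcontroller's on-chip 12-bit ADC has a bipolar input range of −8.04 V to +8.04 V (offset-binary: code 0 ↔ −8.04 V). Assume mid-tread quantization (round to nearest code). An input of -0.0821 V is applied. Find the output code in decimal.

code 2027

LSB = 16.08 V / 4096 = 3.926 mV.
(V_in − V_low)/LSB = (-0.0821 − (−8.04)) / 0.00392578 = 2027.087.
round(2027.087) = 2027.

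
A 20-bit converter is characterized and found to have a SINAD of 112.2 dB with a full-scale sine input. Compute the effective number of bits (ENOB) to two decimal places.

18.35 bits

ENOB = (SINAD − 1.76) / 6.02 = (112.2 − 1.76)/6.02 = 18.346.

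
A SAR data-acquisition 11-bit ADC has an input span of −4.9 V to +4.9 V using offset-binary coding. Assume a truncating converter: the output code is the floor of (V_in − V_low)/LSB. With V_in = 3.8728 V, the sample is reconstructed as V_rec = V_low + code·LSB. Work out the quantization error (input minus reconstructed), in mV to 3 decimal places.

1.609 mV

LSB = 9.8/2^11 = 4.785 mV.
Scaled input = 1833.3362 LSBs, so code = 1833.
Code 1833 maps back to (−4.9) + 1833×0.00478516 V = 3.8711914 V.
V_in − V_rec = 0.00160859 V = 1.609 mV.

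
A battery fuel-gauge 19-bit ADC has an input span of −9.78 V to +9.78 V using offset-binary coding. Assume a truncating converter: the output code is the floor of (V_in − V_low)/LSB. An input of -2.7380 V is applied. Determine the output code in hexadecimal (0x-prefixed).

code 0x2E152 (decimal 188754)

Full-scale span = 19.56 V; LSB = 19.56/2^19 = 37.31 µV.
(-2.7380 − (−9.78)) / 3.73077e-05 = 188754.402 LSBs.
⌊·⌋(188754.402) = 188754.
In hexadecimal (0x-prefixed): 0x2E152.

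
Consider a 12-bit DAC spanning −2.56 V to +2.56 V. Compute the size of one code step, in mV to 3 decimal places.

1.250 mV

Full-scale span = 5.12 V.
LSB = 5.12 / 2^12 = 5.12 / 4096 = 0.00125 V = 1.250 mV.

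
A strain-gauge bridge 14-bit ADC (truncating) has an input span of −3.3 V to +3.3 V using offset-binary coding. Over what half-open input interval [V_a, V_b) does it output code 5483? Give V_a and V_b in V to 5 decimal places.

[-1.09127 V, -1.09087 V)

LSB = 6.6/2^14 = 402.83 µV.
V_a = V_low + 5483·LSB = -1.09127 V; V_b = V_low + 5484·LSB = -1.09087 V.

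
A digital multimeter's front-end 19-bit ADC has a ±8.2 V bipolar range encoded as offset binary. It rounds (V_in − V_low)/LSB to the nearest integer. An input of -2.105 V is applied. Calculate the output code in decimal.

code 194850

Full-scale span = 16.4 V; LSB = 16.4/2^19 = 31.28 µV.
(-2.105 − (−8.2)) / 3.12805e-05 = 194849.717 LSBs.
So the output code is 194850.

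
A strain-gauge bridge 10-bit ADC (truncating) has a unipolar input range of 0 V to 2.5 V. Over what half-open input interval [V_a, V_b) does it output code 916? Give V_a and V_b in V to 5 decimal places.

LSB = 2.5/2^10 = 2.441 mV.
V_a = V_low + 916·LSB = 2.23633 V; V_b = V_low + 917·LSB = 2.23877 V.

[2.23633 V, 2.23877 V)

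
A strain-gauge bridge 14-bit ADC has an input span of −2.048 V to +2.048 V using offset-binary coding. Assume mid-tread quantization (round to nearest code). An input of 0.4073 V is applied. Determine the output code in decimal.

With 16384 levels over 4.096 V, one step is 250.00 µV.
(V_in − V_low)/LSB = (0.4073 − (−2.048)) / 0.00025 = 9821.200.
Round → code 9821.

code 9821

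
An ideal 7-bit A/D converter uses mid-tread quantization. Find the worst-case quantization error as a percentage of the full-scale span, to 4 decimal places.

Rounding → worst-case error = ½ LSB = V_FS/2^8, so 100/256 = 0.390625 % of full scale.

0.3906 %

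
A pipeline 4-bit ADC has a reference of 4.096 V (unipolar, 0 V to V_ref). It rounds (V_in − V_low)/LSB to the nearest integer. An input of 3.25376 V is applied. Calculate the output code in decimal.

code 13

With 16 levels over 4.096 V, one step is 256.000 mV.
(3.25376 − 0) / 0.256 = 12.710 LSBs.
round(12.710) = 13.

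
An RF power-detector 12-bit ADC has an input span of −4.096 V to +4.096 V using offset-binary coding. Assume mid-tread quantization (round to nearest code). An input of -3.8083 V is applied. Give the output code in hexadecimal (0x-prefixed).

Full-scale span = 8.192 V; LSB = 8.192/2^12 = 2.000 mV.
Input sits at 143.850 steps above V_low.
round(143.850) = 144.
In hexadecimal (0x-prefixed): 0x90.

code 0x90 (decimal 144)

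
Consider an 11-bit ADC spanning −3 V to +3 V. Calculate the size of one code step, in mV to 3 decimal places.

Full-scale span = 6 V.
LSB = 6 / 2^11 = 6 / 2048 = 0.00292969 V = 2.930 mV.

2.930 mV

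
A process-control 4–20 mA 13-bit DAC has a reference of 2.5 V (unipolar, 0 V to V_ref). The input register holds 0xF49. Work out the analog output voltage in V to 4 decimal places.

LSB = 2.5 V / 2^13 = 305.18 µV.
Code 0xF49 = 3913 decimal.
V_out = 0 + 3913 × 0.000305176 V = 1.19415 V.

1.1942 V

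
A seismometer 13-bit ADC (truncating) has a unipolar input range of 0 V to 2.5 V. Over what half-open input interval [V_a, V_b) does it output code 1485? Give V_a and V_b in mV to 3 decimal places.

[453.186 mV, 453.491 mV)

LSB = 2.5/2^13 = 305.18 µV.
V_a = V_low + 1485·LSB = 0.453186 V; V_b = V_low + 1486·LSB = 0.453491 V.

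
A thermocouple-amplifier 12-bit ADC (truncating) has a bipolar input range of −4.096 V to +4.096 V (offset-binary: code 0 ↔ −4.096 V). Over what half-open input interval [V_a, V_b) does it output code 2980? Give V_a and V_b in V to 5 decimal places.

[1.86400 V, 1.86600 V)

LSB = 8.192/2^12 = 2.000 mV.
V_a = V_low + 2980·LSB = 1.864 V; V_b = V_low + 2981·LSB = 1.866 V.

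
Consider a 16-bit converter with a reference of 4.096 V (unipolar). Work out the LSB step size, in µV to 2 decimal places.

62.50 µV

Full-scale span = 4.096 V.
LSB = 4.096 / 2^16 = 4.096 / 65536 = 6.25e-05 V = 62.50 µV.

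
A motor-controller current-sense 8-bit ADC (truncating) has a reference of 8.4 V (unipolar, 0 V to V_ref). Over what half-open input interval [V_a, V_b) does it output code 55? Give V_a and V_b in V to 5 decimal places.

LSB = 8.4/2^8 = 32.812 mV.
V_a = V_low + 55·LSB = 1.80469 V; V_b = V_low + 56·LSB = 1.8375 V.

[1.80469 V, 1.83750 V)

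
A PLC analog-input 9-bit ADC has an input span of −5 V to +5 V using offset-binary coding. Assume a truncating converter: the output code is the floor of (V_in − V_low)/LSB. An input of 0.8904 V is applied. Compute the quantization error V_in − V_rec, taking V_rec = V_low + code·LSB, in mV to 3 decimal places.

11.494 mV

One LSB is 10 V / 512 = 19.531 mV.
(0.8904 − (−5))/0.0195312 = 301.5885; ⌊·⌋ gives code 301.
V_rec = (−5) + 301·0.0195312 = 0.87890625 V.
Error = 0.8904 − 0.87890625 = 0.0114938 V = 11.494 mV.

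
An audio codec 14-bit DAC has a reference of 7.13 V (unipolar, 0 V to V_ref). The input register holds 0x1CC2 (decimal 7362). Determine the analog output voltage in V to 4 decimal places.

3.2038 V

LSB = 7.13 V / 2^14 = 435.18 µV.
Code 0x1CC2 = 7362 decimal.
V_out = 0 + 7362 × 0.000435181 V = 3.2038 V.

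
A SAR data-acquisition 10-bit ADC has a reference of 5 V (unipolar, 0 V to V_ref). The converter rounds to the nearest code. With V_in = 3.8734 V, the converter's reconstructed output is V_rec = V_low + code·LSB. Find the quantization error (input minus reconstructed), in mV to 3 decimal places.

Step size: 5 V ÷ 2^10 = 4.883 mV.
(3.8734 − 0)/0.00488281 = 793.2723; round gives code 793.
Reconstructed: 3.8720703 V.
Difference: 0.00132969 V → 1.330 mV.

1.330 mV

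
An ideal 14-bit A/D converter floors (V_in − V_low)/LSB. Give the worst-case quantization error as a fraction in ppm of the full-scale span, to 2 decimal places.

61.04 ppm

Truncating → worst-case error = 1 LSB = V_FS/2^14, so 1e+06/16384 = 61.0352 ppm of full scale.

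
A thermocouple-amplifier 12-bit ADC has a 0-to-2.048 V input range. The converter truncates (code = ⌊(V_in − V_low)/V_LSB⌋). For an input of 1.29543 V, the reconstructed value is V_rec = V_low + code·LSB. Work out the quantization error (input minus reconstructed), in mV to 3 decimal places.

One LSB is 2.048 V / 4096 = 0.500 mV.
(1.29543 − 0)/0.0005 = 2590.8600; ⌊·⌋ gives code 2590.
V_rec = 0 + 2590·0.0005 = 1.295 V.
Difference: 0.00043 V → 0.430 mV.

0.430 mV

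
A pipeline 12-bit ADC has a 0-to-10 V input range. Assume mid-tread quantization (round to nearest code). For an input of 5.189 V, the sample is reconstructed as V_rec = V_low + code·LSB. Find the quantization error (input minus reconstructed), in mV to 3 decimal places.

1.012 mV

One LSB is 10 V / 4096 = 2.441 mV.
Scaled input = 2125.4144 LSBs, so code = 2125.
Reconstructed: 5.1879883 V.
V_in − V_rec = 0.00101172 V = 1.012 mV.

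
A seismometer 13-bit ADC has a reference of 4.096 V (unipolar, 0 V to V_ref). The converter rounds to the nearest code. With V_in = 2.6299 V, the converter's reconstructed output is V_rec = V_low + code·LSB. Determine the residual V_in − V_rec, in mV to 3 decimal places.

One LSB is 4.096 V / 8192 = 0.500 mV.
Scaled input = 5259.8000 LSBs, so code = 5260.
V_rec = 0 + 5260·0.0005 = 2.63 V.
Error = 2.6299 − 2.63 = -0.0001 V = -0.100 mV.

-0.100 mV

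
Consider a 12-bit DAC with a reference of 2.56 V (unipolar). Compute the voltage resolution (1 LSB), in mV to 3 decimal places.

Full-scale span = 2.56 V.
LSB = 2.56 / 2^12 = 2.56 / 4096 = 0.000625 V = 0.625 mV.

0.625 mV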